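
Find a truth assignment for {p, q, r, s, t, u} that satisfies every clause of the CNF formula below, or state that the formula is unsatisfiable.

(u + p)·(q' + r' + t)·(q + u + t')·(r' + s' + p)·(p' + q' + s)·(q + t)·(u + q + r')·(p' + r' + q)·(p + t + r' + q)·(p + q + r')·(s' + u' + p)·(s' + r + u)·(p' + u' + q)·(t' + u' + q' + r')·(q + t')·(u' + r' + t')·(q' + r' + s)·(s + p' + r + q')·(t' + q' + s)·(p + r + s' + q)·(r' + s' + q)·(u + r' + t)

p=0,  q=1,  r=0,  s=0,  t=0,  u=1

Try u = 1.
Try q = 1.
Try r = 0.
Try p = 0.
(s') alone gives s = 0.
(t') alone gives t = 0.
Every clause now holds.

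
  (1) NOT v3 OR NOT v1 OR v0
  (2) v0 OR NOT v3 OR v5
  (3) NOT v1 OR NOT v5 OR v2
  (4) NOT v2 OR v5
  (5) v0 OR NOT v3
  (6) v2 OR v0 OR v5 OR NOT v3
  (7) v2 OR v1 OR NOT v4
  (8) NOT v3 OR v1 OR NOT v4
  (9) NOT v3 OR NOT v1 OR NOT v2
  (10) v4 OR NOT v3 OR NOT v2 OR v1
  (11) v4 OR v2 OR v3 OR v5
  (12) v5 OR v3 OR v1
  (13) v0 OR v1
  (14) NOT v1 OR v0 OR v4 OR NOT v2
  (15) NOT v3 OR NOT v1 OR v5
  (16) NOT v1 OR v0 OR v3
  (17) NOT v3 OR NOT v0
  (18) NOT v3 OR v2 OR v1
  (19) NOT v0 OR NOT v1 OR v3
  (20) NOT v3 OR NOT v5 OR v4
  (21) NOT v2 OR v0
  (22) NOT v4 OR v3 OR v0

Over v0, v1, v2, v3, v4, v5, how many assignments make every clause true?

There are 2^6 = 64 truth assignments over (v0, v1, v2, v3, v4, v5).
Split on v3. With v3 = true, the clauses containing v3 are satisfied and NOT v3 drops from the rest; 0 of the 2^5 = 32 assignments to the other variables satisfy what remains.
With v3 = false, by the same count on the reduced clause set, 3 assignments work.
Total: 0 + 3 = 3.

3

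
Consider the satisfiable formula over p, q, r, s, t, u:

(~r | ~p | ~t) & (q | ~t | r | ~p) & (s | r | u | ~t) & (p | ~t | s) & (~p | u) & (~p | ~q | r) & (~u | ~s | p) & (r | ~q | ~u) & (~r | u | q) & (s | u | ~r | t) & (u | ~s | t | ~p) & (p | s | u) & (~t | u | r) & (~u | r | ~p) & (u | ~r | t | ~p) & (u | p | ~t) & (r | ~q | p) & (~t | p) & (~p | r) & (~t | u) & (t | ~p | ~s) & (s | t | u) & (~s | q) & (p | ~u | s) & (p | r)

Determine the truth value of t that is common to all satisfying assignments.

False

Suppose t = 1.
The clause (p) is unit, so p = 1.
The clause (~r) is unit, so r = 0.
But (r) is also a unit clause — contradiction.
So every satisfying assignment has t = False.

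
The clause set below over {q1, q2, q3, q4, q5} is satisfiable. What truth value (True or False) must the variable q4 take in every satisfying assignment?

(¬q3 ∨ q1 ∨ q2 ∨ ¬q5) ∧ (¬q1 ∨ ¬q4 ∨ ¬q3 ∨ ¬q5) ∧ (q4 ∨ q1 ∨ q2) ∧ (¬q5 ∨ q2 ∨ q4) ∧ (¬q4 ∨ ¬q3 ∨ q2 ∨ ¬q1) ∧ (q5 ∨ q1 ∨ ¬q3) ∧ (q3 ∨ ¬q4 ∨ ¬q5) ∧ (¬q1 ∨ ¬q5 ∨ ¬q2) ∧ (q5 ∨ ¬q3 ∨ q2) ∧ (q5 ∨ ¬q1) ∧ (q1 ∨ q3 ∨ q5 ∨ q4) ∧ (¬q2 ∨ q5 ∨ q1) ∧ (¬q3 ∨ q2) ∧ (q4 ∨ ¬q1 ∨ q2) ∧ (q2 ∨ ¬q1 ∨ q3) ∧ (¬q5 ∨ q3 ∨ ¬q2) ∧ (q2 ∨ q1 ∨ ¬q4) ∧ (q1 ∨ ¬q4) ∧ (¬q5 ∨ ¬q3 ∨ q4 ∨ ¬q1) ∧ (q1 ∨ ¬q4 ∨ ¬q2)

Suppose q4 = True.
From the singleton clause (q1), q1 = True.
From the singleton clause (q5), q5 = True.
From the singleton clause (¬q3), q3 = False.
But (q3) is also a unit clause — contradiction.
So every satisfying assignment has q4 = False.

False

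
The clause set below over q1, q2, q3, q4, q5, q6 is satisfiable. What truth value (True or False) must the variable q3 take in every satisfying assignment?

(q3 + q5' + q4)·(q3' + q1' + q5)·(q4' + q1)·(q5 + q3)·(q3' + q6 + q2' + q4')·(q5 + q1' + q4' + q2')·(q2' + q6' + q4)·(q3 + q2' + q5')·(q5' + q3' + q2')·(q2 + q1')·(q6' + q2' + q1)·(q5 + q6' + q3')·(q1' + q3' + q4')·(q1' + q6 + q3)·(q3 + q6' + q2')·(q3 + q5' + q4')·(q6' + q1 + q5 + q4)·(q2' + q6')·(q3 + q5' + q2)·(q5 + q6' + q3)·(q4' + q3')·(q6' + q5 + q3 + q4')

True

Suppose q3 = 0.
From the singleton clause (q5), q5 = 1.
From the singleton clause (q4), q4 = 1.
That conflicts with the unit clause (q4').
So every satisfying assignment has q3 = True.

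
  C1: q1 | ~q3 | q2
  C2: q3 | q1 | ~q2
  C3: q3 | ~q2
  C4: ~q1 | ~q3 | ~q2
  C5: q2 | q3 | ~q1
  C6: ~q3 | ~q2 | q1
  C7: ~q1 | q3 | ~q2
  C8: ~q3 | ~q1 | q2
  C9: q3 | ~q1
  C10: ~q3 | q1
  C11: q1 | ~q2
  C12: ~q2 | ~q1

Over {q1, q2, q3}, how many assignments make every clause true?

There are 2^3 = 8 truth assignments over (q1, q2, q3).
Check each against the 12 clauses (columns in the order q1, q2, q3):
  F F F  ✓ satisfies all
  F F T  ✗ fails (q1 | ~q3 | q2)
  F T F  ✗ fails (q3 | q1 | ~q2)
  F T T  ✗ fails (~q3 | ~q2 | q1)
  T F F  ✗ fails (q2 | q3 | ~q1)
  T F T  ✗ fails (~q3 | ~q1 | q2)
  T T F  ✗ fails (q3 | ~q2)
  T T T  ✗ fails (~q1 | ~q3 | ~q2)
1 of the 8 rows is a model.

1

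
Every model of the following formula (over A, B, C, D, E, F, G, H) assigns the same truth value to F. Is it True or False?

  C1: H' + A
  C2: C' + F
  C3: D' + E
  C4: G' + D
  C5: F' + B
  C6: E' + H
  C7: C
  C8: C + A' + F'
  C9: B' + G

True

Suppose F = 0.
Unit clause (C') forces C = 0.
But (C) is also a unit clause — contradiction.
So every satisfying assignment has F = True.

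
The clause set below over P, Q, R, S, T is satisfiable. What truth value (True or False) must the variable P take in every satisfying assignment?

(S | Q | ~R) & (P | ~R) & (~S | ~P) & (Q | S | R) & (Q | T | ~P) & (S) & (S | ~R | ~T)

False

Suppose P = 1.
Unit clause (~S) forces S = 0.
That conflicts with the unit clause (S).
So every satisfying assignment has P = False.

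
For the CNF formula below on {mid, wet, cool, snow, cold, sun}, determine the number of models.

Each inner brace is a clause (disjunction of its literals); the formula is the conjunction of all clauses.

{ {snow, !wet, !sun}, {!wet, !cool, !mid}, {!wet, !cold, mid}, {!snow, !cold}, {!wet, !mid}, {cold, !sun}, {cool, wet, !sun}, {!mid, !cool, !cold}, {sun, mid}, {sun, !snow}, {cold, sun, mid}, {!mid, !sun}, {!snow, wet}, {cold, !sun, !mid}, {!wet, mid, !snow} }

4

There are 2^6 = 64 truth assignments over (mid, wet, cool, snow, cold, sun).
Split on mid. With mid = true, the clauses containing mid are satisfied and !mid drops from the rest; 3 of the 2^5 = 32 assignments to the other variables satisfy what remains.
With mid = false, by the same count on the reduced clause set, 1 assignment works.
(One model: mid=F, wet=F, cool=T, snow=F, cold=T, sun=T.)
Total: 3 + 1 = 4.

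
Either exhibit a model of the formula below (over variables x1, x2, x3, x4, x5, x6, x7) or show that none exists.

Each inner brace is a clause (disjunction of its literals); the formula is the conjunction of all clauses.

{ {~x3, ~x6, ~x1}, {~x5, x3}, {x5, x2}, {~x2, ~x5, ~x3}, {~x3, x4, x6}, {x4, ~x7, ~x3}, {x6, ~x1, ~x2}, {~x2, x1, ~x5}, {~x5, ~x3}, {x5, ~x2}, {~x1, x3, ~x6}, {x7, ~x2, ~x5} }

Try x5 = 0.
Unit clause (x2) forces x2 = 1.
Now (~x2) is unsatisfied and unit — conflict.
That branch fails; take x5 = 1 instead.
Unit clause (x3) forces x3 = 1.
Now (~x3) is unsatisfied and unit — conflict.
Either choice for x5 ends in contradiction.

UNSATISFIABLE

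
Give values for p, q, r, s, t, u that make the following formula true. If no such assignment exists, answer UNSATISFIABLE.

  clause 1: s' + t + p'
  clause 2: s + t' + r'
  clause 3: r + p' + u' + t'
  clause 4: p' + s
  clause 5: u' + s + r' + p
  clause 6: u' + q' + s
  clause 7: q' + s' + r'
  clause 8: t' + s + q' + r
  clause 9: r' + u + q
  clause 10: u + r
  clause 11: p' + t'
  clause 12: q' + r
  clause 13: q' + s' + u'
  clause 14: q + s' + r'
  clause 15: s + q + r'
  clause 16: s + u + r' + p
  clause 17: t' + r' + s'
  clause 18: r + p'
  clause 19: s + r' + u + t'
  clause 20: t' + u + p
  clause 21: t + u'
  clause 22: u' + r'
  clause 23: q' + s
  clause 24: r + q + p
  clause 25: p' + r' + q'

UNSATISFIABLE

Suppose p = 0.
Suppose u = 1.
The clause (t) is unit, so t = 1.
The clause (r') is unit, so r = 0.
The clause (q') is unit, so q = 0.
Now (q) is unsatisfied and unit — conflict.
So u must be the other value — set u = 0.
The clause (r) is unit, so r = 1.
The clause (q) is unit, so q = 1.
The clause (s') is unit, so s = 0.
Now (s) is unsatisfied and unit — conflict.
Neither u = 1 nor u = 0 works.
So p must be the other value — set p = 1.
The clause (s) is unit, so s = 1.
The clause (t) is unit, so t = 1.
Now (t') is unsatisfied and unit — conflict.
Neither p = 1 nor p = 0 works.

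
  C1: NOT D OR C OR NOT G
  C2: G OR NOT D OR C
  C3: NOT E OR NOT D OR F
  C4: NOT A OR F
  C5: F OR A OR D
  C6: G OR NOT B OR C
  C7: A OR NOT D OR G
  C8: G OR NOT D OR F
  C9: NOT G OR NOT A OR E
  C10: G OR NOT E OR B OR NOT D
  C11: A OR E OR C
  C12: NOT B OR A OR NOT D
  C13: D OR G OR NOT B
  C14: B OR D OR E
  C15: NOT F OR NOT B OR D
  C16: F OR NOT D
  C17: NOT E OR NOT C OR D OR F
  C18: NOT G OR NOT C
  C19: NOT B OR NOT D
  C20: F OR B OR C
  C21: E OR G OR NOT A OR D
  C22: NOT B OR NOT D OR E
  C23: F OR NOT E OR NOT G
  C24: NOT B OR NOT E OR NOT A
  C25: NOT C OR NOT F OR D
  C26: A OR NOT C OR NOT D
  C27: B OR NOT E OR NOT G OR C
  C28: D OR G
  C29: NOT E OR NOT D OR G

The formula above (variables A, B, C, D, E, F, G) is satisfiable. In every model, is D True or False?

Suppose D = false.
The clause (G) is unit, so G = true.
The clause (NOT C) is unit, so C = false.
Branch on A: set A = false.
The clause (F) is unit, so F = true.
The clause (E) is unit, so E = true.
The clause (NOT B) is unit, so B = false.
That conflicts with the unit clause (B).
Backtrack on A: now try A = true.
The clause (F) is unit, so F = true.
The clause (E) is unit, so E = true.
The clause (NOT B) is unit, so B = false.
That conflicts with the unit clause (B).
Neither A = true nor A = false works.
So every satisfying assignment has D = True.

True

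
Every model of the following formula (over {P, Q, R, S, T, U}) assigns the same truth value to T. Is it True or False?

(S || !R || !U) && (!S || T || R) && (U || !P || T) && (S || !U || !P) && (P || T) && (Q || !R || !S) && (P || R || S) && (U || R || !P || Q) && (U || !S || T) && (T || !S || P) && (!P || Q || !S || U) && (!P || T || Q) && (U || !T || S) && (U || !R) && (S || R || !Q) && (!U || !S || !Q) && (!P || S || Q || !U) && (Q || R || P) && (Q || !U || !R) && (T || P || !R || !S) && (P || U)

True

Suppose T = false.
The clause (P) is unit, so P = true.
The clause (U) is unit, so U = true.
The clause (S) is unit, so S = true.
The clause (R) is unit, so R = true.
The clause (Q) is unit, so Q = true.
But (!Q) is also a unit clause — contradiction.
So every satisfying assignment has T = True.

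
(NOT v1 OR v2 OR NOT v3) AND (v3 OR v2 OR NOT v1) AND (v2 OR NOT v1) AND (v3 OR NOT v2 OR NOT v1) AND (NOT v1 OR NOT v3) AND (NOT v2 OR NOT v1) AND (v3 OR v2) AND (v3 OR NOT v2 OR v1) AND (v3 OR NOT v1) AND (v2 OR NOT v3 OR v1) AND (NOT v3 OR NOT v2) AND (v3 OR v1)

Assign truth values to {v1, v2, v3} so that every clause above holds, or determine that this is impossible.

Case v2 = true:
(NOT v1) alone gives v1 = false.
(v3) alone gives v3 = true.
Now (NOT v3) is unsatisfied and unit — conflict.
So v2 must be the other value — set v2 = false.
(NOT v1) alone gives v1 = false.
(v3) alone gives v3 = true.
Now (NOT v3) is unsatisfied and unit — conflict.
Neither v2 = true nor v2 = false works.

UNSATISFIABLE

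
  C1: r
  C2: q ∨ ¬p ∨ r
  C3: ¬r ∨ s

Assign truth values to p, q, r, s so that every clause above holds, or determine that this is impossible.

From the singleton clause (r), r = True.
From the singleton clause (s), s = True.
No clause remains; p, q are free.

p=True; q=True; r=True; s=True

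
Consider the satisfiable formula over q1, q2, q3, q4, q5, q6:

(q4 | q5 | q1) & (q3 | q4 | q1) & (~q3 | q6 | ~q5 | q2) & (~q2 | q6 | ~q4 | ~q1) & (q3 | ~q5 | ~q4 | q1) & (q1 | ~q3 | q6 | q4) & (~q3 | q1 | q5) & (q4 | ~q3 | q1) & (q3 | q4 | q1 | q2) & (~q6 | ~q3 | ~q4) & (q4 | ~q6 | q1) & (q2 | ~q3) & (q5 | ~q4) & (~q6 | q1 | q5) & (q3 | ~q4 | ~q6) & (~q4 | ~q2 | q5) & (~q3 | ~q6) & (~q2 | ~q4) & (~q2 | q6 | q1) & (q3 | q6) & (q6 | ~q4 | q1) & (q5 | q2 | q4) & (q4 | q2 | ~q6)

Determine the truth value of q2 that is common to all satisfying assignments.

True

Suppose q2 = 0.
(~q3) alone gives q3 = 0.
(q6) alone gives q6 = 1.
(~q4) alone gives q4 = 0.
Now (q4) is unsatisfied and unit — conflict.
So every satisfying assignment has q2 = True.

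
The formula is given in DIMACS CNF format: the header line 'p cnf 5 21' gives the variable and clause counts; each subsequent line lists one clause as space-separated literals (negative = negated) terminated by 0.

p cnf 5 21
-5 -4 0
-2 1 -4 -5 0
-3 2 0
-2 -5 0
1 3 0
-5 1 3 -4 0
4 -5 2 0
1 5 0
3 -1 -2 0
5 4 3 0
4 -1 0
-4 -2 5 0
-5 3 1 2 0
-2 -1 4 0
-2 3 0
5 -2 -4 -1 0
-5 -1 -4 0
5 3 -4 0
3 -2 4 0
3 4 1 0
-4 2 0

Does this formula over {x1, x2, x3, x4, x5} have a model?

Try x5 = False.
From the singleton clause (x1), x1 = True.
From the singleton clause (x4), x4 = True.
From the singleton clause (¬x2), x2 = False.
That conflicts with the unit clause (x2).
Undo x5 and try x5 = True.
From the singleton clause (¬x4), x4 = False.
From the singleton clause (¬x2), x2 = False.
That conflicts with the unit clause (x2).
Both values of x5 lead to a conflict.
No assignment satisfies every clause.

No, unsatisfiable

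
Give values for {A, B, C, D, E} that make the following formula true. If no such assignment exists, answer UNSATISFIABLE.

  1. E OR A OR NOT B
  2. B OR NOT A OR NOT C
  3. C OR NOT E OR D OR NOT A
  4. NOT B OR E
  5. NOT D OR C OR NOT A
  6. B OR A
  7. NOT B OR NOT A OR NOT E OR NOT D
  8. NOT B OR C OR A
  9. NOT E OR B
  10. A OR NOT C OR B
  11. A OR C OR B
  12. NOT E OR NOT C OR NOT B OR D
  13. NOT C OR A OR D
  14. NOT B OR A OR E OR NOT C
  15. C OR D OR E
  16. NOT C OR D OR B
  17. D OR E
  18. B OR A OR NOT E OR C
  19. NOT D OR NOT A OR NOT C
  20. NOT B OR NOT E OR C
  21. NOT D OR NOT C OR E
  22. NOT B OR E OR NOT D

A ↦ false; B ↦ true; C ↦ true; D ↦ true; E ↦ true

Case B = true:
(E) alone gives E = true.
(C) alone gives C = true.
(D) alone gives D = true.
(NOT A) alone gives A = false.
All clauses are satisfied.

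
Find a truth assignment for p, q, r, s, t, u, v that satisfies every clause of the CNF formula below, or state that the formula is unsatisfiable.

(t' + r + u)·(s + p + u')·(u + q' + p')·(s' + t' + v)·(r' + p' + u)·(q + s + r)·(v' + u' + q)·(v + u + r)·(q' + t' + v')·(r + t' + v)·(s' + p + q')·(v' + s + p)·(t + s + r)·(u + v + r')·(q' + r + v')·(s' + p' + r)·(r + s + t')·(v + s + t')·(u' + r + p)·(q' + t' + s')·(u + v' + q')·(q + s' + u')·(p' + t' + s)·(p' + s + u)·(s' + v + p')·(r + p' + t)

Branch on t: set t = 0.
Branch on s: set s = 1.
Branch on p: set p = 0.
The clause (q') is unit, so q = 0.
The clause (u') is unit, so u = 0.
Branch on v: set v = 1.
Every clause is now satisfied; r is unconstrained.

p ↦ 0,  q ↦ 0,  r ↦ 1,  s ↦ 1,  t ↦ 0,  u ↦ 0,  v ↦ 1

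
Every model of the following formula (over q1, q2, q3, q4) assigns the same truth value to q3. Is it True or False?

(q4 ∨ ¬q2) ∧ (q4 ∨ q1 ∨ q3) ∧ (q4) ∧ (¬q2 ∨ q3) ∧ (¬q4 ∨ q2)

Suppose q3 = False.
The clause (q4) is unit, so q4 = True.
The clause (¬q2) is unit, so q2 = False.
Now (q2) is unsatisfied and unit — conflict.
So every satisfying assignment has q3 = True.

True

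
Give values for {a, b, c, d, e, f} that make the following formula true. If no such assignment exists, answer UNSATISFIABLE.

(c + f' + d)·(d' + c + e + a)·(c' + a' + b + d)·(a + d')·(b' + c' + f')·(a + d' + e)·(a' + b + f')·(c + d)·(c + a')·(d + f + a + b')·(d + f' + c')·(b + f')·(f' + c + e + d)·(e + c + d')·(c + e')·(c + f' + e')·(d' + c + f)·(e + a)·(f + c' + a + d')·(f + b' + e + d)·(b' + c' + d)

a ↦ 1, b ↦ 1, c ↦ 1, d ↦ 1, e ↦ 1, f ↦ 0

Branch on a: set a = 1.
Unit clause (c) forces c = 1.
Branch on b: set b = 1.
Unit clause (f') forces f = 0.
Unit clause (d) forces d = 1.
Every clause is now satisfied; e is unconstrained.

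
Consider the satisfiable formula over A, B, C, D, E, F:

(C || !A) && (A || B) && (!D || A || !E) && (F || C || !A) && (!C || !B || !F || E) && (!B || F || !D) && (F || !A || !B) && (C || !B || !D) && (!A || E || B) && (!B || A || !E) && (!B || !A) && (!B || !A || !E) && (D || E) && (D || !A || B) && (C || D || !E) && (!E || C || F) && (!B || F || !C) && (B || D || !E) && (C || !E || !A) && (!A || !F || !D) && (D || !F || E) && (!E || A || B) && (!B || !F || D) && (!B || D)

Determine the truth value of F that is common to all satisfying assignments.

False

Suppose F = true.
Branch on C: set C = true.
Branch on A: set A = true.
The clause (!B) is unit, so B = false.
The clause (E) is unit, so E = true.
The clause (D) is unit, so D = true.
Now (!D) is unsatisfied and unit — conflict.
Backtrack on A: now try A = false.
The clause (B) is unit, so B = true.
The clause (E) is unit, so E = true.
Now (!E) is unsatisfied and unit — conflict.
Both values of A lead to a conflict.
Backtrack on C: now try C = false.
The clause (!A) is unit, so A = false.
The clause (B) is unit, so B = true.
The clause (!D) is unit, so D = false.
Now (D) is unsatisfied and unit — conflict.
Both values of C lead to a conflict.
So every satisfying assignment has F = False.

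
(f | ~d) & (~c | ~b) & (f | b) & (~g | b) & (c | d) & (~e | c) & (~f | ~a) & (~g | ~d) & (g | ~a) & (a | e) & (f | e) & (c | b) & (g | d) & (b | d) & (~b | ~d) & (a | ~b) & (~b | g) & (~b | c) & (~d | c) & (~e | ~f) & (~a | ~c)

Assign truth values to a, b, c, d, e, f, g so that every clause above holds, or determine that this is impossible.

Case f = 1:
From the singleton clause (~a), a = 0.
From the singleton clause (e), e = 1.
But (~e) is also a unit clause — contradiction.
That branch fails; take f = 0 instead.
From the singleton clause (~d), d = 0.
From the singleton clause (b), b = 1.
From the singleton clause (~c), c = 0.
But (c) is also a unit clause — contradiction.
Neither f = 1 nor f = 0 works.

UNSATISFIABLE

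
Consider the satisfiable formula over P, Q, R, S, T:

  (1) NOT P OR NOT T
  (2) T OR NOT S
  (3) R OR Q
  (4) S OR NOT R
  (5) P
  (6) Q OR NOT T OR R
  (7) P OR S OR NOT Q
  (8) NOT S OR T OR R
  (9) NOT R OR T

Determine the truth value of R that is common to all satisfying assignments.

False

Suppose R = true.
Unit clause (S) forces S = true.
Unit clause (T) forces T = true.
Unit clause (NOT P) forces P = false.
But (P) is also a unit clause — contradiction.
So every satisfying assignment has R = False.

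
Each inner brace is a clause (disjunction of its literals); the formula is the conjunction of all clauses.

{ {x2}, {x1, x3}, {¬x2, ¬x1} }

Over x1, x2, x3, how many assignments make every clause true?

There are 2^3 = 8 truth assignments over (x1, x2, x3).
Check each against the 3 clauses (columns in the order x1, x2, x3):
  F F F  ✗ fails (x2)
  F F T  ✗ fails (x2)
  F T F  ✗ fails (x1 ∨ x3)
  F T T  ✓ satisfies all
  T F F  ✗ fails (x2)
  T F T  ✗ fails (x2)
  T T F  ✗ fails (¬x2 ∨ ¬x1)
  T T T  ✗ fails (¬x2 ∨ ¬x1)
1 of the 8 rows is a model.

1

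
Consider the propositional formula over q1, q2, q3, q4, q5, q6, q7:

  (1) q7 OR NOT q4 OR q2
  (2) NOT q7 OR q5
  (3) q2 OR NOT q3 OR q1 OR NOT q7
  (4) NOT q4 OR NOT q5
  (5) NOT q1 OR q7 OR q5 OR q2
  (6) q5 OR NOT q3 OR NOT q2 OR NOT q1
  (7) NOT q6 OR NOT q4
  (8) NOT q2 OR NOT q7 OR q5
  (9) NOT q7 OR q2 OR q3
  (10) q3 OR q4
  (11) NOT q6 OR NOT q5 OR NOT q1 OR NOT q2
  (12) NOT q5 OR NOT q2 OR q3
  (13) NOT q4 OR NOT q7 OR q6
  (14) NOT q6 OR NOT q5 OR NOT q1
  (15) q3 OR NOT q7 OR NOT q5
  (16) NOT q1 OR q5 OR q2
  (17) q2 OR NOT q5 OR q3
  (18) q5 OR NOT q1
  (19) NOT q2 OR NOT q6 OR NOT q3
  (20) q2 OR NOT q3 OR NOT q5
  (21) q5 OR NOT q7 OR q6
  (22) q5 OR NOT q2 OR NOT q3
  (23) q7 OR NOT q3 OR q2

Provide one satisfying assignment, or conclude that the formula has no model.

q1: true; q2: true; q3: true; q4: false; q5: true; q6: false; q7: true

Try q7 = true.
The clause (q5) is unit, so q5 = true.
The clause (NOT q4) is unit, so q4 = false.
The clause (q3) is unit, so q3 = true.
The clause (q2) is unit, so q2 = true.
The clause (NOT q6) is unit, so q6 = false.
Every clause is now satisfied; q1 is unconstrained.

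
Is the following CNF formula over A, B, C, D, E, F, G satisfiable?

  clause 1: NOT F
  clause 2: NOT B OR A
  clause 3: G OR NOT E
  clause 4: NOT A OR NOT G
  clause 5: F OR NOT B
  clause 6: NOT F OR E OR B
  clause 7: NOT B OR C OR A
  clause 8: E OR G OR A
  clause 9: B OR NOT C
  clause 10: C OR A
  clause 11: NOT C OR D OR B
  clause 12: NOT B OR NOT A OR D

(NOT F) alone gives F = false.
(NOT B) alone gives B = false.
(NOT C) alone gives C = false.
(A) alone gives A = true.
(NOT G) alone gives G = false.
(NOT E) alone gives E = false.
No clause remains; D is free.
A satisfying assignment: A=true,  B=false,  C=false,  D=false,  E=false,  F=false,  G=false.

Satisfiable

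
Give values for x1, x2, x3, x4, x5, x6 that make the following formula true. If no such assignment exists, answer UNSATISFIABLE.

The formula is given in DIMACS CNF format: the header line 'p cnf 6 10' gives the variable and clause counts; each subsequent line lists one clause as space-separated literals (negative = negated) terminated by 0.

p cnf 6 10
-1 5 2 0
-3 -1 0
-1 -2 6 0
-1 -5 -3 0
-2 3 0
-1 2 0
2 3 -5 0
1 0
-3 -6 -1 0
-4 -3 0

(x1) alone gives x1 = True.
(¬x3) alone gives x3 = False.
(¬x2) alone gives x2 = False.
That conflicts with the unit clause (x2).

UNSATISFIABLE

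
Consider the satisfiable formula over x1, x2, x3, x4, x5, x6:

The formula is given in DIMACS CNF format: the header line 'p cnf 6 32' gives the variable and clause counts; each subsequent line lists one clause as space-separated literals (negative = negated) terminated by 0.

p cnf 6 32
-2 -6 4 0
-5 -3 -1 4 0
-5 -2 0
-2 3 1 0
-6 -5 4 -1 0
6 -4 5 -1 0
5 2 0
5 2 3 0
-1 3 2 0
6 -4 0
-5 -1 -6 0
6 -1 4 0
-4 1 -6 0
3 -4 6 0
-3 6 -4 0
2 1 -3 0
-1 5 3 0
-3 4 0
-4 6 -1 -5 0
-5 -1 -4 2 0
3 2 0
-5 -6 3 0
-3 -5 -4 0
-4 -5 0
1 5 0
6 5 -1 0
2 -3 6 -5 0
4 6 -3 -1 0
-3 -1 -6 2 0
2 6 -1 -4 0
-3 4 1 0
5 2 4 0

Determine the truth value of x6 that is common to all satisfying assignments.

True

Suppose x6 = False.
The clause (¬x4) is unit, so x4 = False.
The clause (¬x1) is unit, so x1 = False.
The clause (¬x3) is unit, so x3 = False.
The clause (¬x2) is unit, so x2 = False.
But (x2) is also a unit clause — contradiction.
So every satisfying assignment has x6 = True.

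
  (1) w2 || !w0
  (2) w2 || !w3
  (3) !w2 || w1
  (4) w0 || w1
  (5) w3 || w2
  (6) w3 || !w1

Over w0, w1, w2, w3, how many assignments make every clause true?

There are 2^4 = 16 truth assignments over (w0, w1, w2, w3).
Check each against the 6 clauses (columns in the order w0, w1, w2, w3):
  F F F F  ✗ fails (w0 || w1)
  F F F T  ✗ fails (w2 || !w3)
  F F T F  ✗ fails (!w2 || w1)
  F F T T  ✗ fails (!w2 || w1)
  F T F F  ✗ fails (w3 || w2)
  F T F T  ✗ fails (w2 || !w3)
  F T T F  ✗ fails (w3 || !w1)
  F T T T  ✓ satisfies all
  T F F F  ✗ fails (w2 || !w0)
  T F F T  ✗ fails (w2 || !w0)
  T F T F  ✗ fails (!w2 || w1)
  T F T T  ✗ fails (!w2 || w1)
  T T F F  ✗ fails (w2 || !w0)
  T T F T  ✗ fails (w2 || !w0)
  T T T F  ✗ fails (w3 || !w1)
  T T T T  ✓ satisfies all
2 of the 16 rows are models.

2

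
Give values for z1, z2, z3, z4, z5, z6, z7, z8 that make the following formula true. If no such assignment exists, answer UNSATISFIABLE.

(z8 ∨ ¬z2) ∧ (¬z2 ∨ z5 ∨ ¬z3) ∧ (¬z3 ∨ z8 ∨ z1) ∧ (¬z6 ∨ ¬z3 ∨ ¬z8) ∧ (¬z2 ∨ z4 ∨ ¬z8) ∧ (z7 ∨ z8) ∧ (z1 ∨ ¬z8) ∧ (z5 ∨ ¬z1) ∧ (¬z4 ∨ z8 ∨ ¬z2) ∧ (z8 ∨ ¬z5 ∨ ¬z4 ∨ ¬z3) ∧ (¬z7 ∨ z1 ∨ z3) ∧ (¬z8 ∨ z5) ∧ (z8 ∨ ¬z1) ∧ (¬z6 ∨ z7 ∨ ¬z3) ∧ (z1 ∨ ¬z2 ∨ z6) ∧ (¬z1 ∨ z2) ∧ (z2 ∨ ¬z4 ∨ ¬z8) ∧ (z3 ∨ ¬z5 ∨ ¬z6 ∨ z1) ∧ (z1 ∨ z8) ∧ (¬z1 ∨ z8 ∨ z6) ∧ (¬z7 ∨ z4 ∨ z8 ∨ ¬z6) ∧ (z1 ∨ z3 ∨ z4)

z1 ↦ True; z2 ↦ True; z3 ↦ False; z4 ↦ True; z5 ↦ True; z6 ↦ False; z7 ↦ True; z8 ↦ True

Case z8 = True:
(z1) alone gives z1 = True.
(z5) alone gives z5 = True.
(z2) alone gives z2 = True.
(z4) alone gives z4 = True.
Case z6 = False:
Every clause is now satisfied; z3, z7 are unconstrained.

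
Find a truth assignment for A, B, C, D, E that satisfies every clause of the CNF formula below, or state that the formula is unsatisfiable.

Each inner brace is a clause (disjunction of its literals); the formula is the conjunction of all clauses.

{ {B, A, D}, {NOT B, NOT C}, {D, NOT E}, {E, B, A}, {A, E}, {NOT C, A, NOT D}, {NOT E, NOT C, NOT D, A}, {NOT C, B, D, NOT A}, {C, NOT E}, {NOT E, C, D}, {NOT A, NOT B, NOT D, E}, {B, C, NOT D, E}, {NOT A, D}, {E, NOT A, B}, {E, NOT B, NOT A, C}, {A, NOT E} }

A=true, B=false, C=true, D=true, E=true

Branch on B: set B = false.
Branch on A: set A = true.
Unit clause (D) forces D = true.
Unit clause (E) forces E = true.
Unit clause (C) forces C = true.
This assignment satisfies each clause.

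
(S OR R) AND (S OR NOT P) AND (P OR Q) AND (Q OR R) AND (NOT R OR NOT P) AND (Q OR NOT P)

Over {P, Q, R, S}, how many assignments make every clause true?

4

There are 2^4 = 16 truth assignments over (P, Q, R, S).
Check each against the 6 clauses (columns in the order P, Q, R, S):
  F F F F  ✗ fails (S OR R)
  F F F T  ✗ fails (P OR Q)
  F F T F  ✗ fails (P OR Q)
  F F T T  ✗ fails (P OR Q)
  F T F F  ✗ fails (S OR R)
  F T F T  ✓ satisfies all
  F T T F  ✓ satisfies all
  F T T T  ✓ satisfies all
  T F F F  ✗ fails (S OR R)
  T F F T  ✗ fails (Q OR R)
  T F T F  ✗ fails (S OR NOT P)
  T F T T  ✗ fails (NOT R OR NOT P)
  T T F F  ✗ fails (S OR R)
  T T F T  ✓ satisfies all
  T T T F  ✗ fails (S OR NOT P)
  T T T T  ✗ fails (NOT R OR NOT P)
4 of the 16 rows are models.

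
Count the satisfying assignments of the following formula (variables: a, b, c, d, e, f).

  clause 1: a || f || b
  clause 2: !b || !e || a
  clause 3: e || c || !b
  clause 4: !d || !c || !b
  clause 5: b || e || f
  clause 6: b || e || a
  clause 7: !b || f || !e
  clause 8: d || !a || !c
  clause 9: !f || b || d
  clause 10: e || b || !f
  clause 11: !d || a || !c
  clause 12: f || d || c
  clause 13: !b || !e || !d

There are 2^6 = 64 truth assignments over (a, b, c, d, e, f).
Split on e. With e = true, the clauses containing e are satisfied and !e drops from the rest; 6 of the 2^5 = 32 assignments to the other variables satisfy what remains.
With e = false, by the same count on the reduced clause set, 2 assignments work.
Total: 6 + 2 = 8.

8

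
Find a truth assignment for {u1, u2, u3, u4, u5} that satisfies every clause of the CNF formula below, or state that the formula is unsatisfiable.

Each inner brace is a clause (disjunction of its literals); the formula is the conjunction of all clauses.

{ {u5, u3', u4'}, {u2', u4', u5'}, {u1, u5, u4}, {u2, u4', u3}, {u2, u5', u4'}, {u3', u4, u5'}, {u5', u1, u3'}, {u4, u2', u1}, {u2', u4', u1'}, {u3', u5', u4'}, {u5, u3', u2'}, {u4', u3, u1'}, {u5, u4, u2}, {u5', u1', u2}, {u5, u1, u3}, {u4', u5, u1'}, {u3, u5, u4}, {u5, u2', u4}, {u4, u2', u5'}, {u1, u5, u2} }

Branch on u5: set u5 = 1.
Branch on u2: set u2 = 0.
(u4') alone gives u4 = 0.
(u3') alone gives u3 = 0.
(u1') alone gives u1 = 0.
All clauses are satisfied.

u1 ↦ 0; u2 ↦ 0; u3 ↦ 0; u4 ↦ 0; u5 ↦ 1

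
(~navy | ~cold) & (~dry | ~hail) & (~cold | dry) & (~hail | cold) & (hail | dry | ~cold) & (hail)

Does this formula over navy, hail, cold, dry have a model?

Unit clause (hail) forces hail = 1.
Unit clause (~dry) forces dry = 0.
Unit clause (~cold) forces cold = 0.
Now (cold) is unsatisfied and unit — conflict.
No assignment satisfies every clause.

No, unsatisfiable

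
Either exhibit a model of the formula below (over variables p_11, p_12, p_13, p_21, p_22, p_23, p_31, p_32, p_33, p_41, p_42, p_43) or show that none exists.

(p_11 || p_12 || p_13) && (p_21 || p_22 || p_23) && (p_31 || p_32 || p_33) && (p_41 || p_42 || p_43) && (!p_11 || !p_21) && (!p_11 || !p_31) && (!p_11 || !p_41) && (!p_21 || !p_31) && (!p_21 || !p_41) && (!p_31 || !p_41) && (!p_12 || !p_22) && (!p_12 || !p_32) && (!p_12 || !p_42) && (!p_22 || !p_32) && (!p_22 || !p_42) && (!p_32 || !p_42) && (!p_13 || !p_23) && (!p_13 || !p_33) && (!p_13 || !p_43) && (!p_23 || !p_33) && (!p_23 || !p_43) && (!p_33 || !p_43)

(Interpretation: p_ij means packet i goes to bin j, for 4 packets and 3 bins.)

Branch on p_11: set p_11 = false.
Branch on p_12: set p_12 = true.
Unit clause (!p_22) forces p_22 = false.
Unit clause (!p_32) forces p_32 = false.
Unit clause (!p_42) forces p_42 = false.
Branch on p_21: set p_21 = true.
Unit clause (!p_31) forces p_31 = false.
Unit clause (p_33) forces p_33 = true.
Unit clause (!p_41) forces p_41 = false.
Unit clause (p_43) forces p_43 = true.
That conflicts with the unit clause (!p_43).
That branch fails; take p_21 = false instead.
Unit clause (p_23) forces p_23 = true.
Unit clause (!p_13) forces p_13 = false.
Unit clause (!p_33) forces p_33 = false.
Unit clause (p_31) forces p_31 = true.
Unit clause (!p_41) forces p_41 = false.
Unit clause (p_43) forces p_43 = true.
That conflicts with the unit clause (!p_43).
Both values of p_21 lead to a conflict.
That branch fails; take p_12 = false instead.
Unit clause (p_13) forces p_13 = true.
Unit clause (!p_23) forces p_23 = false.
Unit clause (!p_33) forces p_33 = false.
Unit clause (!p_43) forces p_43 = false.
Branch on p_21: set p_21 = true.
Unit clause (!p_31) forces p_31 = false.
Unit clause (p_32) forces p_32 = true.
Unit clause (!p_41) forces p_41 = false.
Unit clause (p_42) forces p_42 = true.
That conflicts with the unit clause (!p_42).
That branch fails; take p_21 = false instead.
Unit clause (p_22) forces p_22 = true.
Unit clause (!p_32) forces p_32 = false.
Unit clause (p_31) forces p_31 = true.
Unit clause (!p_41) forces p_41 = false.
Unit clause (p_42) forces p_42 = true.
That conflicts with the unit clause (!p_42).
Both values of p_21 lead to a conflict.
Both values of p_12 lead to a conflict.
That branch fails; take p_11 = true instead.
Unit clause (!p_21) forces p_21 = false.
Unit clause (!p_31) forces p_31 = false.
Unit clause (!p_41) forces p_41 = false.
Branch on p_22: set p_22 = true.
Unit clause (!p_12) forces p_12 = false.
Unit clause (!p_32) forces p_32 = false.
Unit clause (p_33) forces p_33 = true.
Unit clause (!p_42) forces p_42 = false.
Unit clause (p_43) forces p_43 = true.
That conflicts with the unit clause (!p_43).
That branch fails; take p_22 = false instead.
Unit clause (p_23) forces p_23 = true.
Unit clause (!p_13) forces p_13 = false.
Unit clause (!p_33) forces p_33 = false.
Unit clause (p_32) forces p_32 = true.
Unit clause (!p_12) forces p_12 = false.
Unit clause (!p_42) forces p_42 = false.
Unit clause (p_43) forces p_43 = true.
That conflicts with the unit clause (!p_43).
Both values of p_22 lead to a conflict.
Both values of p_11 lead to a conflict.

UNSATISFIABLE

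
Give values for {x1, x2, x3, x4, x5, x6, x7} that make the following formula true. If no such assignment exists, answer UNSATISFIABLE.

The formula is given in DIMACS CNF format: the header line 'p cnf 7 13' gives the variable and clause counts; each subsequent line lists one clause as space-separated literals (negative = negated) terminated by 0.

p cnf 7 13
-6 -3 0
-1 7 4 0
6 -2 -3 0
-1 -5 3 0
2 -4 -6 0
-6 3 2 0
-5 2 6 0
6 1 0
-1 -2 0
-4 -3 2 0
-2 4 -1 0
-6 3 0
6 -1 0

Branch on x6: set x6 = False.
(x1) alone gives x1 = True.
That conflicts with the unit clause (¬x1).
Undo x6 and try x6 = True.
(¬x3) alone gives x3 = False.
That conflicts with the unit clause (x3).
Both values of x6 lead to a conflict.

UNSATISFIABLE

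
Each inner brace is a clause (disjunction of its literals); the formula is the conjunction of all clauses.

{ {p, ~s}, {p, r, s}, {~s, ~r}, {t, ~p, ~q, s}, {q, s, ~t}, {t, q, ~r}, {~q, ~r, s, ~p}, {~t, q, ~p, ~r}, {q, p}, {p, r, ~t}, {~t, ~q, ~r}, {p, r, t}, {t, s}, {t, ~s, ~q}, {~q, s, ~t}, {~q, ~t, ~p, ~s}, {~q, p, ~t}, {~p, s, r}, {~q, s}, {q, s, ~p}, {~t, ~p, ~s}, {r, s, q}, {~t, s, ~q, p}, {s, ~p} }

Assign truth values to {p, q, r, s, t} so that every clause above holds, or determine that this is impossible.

p=1, q=0, r=0, s=1, t=0

Try p = 1.
From the singleton clause (s), s = 1.
From the singleton clause (~r), r = 0.
From the singleton clause (~t), t = 0.
From the singleton clause (~q), q = 0.
All clauses are satisfied.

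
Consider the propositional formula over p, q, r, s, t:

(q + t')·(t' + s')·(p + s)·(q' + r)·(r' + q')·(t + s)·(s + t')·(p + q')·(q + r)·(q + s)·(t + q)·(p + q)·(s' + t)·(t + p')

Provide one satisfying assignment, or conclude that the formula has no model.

UNSATISFIABLE

Suppose q = 1.
From the singleton clause (r), r = 1.
Now (r') is unsatisfied and unit — conflict.
So q must be the other value — set q = 0.
From the singleton clause (t'), t = 0.
Now (t) is unsatisfied and unit — conflict.
Neither q = 1 nor q = 0 works.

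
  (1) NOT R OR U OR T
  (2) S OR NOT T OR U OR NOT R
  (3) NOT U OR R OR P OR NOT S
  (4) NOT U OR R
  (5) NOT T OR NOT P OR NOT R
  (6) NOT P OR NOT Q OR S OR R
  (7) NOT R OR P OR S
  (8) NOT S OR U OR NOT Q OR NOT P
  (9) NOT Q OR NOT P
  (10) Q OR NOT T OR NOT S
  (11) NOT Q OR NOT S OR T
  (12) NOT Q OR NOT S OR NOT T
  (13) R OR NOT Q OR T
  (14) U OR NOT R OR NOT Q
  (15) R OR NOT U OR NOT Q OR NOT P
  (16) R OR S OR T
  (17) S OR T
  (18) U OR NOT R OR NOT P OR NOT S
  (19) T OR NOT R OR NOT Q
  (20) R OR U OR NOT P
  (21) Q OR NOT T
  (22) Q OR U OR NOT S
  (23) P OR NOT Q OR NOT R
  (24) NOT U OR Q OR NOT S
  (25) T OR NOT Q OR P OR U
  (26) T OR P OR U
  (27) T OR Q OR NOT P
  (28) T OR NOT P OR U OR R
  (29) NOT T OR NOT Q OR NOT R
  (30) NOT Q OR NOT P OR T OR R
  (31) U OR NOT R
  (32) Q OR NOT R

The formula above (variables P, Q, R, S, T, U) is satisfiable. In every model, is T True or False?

Suppose T = false.
The clause (S) is unit, so S = true.
The clause (NOT Q) is unit, so Q = false.
The clause (U) is unit, so U = true.
Now (NOT U) is unsatisfied and unit — conflict.
So every satisfying assignment has T = True.

True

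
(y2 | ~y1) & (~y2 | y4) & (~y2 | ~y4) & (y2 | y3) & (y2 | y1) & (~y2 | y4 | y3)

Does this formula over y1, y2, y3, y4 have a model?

Unsatisfiable

Try y2 = 1.
(y4) alone gives y4 = 1.
That conflicts with the unit clause (~y4).
Backtrack on y2: now try y2 = 0.
(~y1) alone gives y1 = 0.
That conflicts with the unit clause (y1).
Both values of y2 lead to a conflict.
No assignment satisfies every clause.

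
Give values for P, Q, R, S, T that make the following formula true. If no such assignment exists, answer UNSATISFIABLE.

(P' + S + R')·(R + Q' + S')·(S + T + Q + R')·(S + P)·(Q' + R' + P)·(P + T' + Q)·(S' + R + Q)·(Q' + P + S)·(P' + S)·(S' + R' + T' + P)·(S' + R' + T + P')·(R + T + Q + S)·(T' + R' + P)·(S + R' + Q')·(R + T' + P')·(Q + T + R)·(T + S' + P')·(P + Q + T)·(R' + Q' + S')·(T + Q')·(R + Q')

P ↦ 1, Q ↦ 0, R ↦ 1, S ↦ 1, T ↦ 1

Suppose S = 1.
Suppose R = 1.
From the singleton clause (Q'), Q = 0.
Suppose P = 1.
From the singleton clause (T), T = 1.
This assignment satisfies each clause.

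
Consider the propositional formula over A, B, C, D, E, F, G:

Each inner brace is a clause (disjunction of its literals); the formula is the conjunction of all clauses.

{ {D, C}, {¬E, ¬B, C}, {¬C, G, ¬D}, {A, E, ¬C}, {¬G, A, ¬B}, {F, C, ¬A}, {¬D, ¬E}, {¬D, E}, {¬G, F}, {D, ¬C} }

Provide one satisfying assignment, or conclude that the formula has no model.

UNSATISFIABLE

Branch on D: set D = True.
(¬E) alone gives E = False.
That conflicts with the unit clause (E).
Undo D and try D = False.
(C) alone gives C = True.
That conflicts with the unit clause (¬C).
Both values of D lead to a conflict.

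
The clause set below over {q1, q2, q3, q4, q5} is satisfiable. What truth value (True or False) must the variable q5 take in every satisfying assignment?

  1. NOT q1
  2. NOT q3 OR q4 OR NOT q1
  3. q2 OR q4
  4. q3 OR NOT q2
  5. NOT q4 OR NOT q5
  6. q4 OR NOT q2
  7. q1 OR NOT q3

Suppose q5 = true.
(NOT q1) alone gives q1 = false.
(NOT q4) alone gives q4 = false.
(q2) alone gives q2 = true.
Now (NOT q2) is unsatisfied and unit — conflict.
So every satisfying assignment has q5 = False.

False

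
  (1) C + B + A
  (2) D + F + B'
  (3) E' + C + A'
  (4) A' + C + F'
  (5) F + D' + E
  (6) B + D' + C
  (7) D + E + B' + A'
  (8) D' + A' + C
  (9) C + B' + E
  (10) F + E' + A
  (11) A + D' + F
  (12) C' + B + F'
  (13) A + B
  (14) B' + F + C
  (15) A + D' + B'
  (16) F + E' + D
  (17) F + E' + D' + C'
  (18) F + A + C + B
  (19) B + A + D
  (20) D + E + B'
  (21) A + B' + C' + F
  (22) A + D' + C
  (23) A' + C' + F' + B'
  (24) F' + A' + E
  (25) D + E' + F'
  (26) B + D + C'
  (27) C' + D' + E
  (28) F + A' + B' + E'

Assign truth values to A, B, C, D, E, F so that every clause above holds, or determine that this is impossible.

Suppose A = 1.
Suppose E = 0.
The clause (F') is unit, so F = 0.
The clause (D') is unit, so D = 0.
The clause (B') is unit, so B = 0.
The clause (C') is unit, so C = 0.
This assignment satisfies each clause.

A: 1, B: 0, C: 0, D: 0, E: 0, F: 0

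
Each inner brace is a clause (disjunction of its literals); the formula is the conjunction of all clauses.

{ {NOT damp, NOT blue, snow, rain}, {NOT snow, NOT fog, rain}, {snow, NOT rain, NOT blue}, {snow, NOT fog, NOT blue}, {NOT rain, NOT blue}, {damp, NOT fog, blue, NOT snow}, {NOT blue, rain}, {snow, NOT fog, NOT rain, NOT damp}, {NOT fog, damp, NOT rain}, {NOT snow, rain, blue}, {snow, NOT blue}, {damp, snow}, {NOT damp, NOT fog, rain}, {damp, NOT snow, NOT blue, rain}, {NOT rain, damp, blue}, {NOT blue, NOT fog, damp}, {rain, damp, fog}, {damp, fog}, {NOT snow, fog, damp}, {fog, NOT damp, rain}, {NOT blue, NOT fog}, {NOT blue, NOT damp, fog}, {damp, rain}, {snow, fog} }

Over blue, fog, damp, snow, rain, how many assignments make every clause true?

2

There are 2^5 = 32 truth assignments over (blue, fog, damp, snow, rain).
Split on rain. With rain = true, the clauses containing rain are satisfied and NOT rain drops from the rest; 2 of the 2^4 = 16 assignments to the other variables satisfy what remains.
With rain = false, by the same count on the reduced clause set, 0 assignments work.
Total: 2 + 0 = 2.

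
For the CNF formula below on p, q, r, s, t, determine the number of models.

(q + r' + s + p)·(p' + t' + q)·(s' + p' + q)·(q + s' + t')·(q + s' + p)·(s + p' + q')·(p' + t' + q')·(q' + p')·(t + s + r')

10

There are 2^5 = 32 truth assignments over (p, q, r, s, t).
Split on q. With q = 1, the clauses containing q are satisfied and q' drops from the rest; 7 of the 2^4 = 16 assignments to the other variables satisfy what remains.
With q = 0, by the same count on the reduced clause set, 3 assignments work.
(One model: p=F, q=F, r=F, s=F, t=F.)
Total: 7 + 3 = 10.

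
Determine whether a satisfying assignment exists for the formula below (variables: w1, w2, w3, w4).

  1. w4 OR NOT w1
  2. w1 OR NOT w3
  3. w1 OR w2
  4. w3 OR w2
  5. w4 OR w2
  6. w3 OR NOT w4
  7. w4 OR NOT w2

Branch on w4: set w4 = true.
(w3) alone gives w3 = true.
(w1) alone gives w1 = true.
No clause remains; w2 is free.
A satisfying assignment: w1: true, w2: false, w3: true, w4: true.

Yes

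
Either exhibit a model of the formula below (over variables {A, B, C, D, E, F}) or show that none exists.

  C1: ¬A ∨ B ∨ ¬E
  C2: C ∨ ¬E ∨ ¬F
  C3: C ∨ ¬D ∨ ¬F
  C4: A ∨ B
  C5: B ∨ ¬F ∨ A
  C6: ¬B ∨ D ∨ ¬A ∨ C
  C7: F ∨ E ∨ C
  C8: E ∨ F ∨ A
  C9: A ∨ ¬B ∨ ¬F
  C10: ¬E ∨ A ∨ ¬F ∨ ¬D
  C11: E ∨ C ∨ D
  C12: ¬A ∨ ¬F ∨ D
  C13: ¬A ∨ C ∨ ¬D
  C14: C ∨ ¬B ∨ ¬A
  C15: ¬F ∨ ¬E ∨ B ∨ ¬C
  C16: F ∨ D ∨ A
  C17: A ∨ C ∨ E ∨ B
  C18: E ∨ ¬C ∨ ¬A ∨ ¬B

Try A = True.
Try B = False.
Unit clause (¬E) forces E = False.
Try F = False.
Unit clause (C) forces C = True.
No clause remains; D is free.

A=True,  B=False,  C=True,  D=False,  E=False,  F=False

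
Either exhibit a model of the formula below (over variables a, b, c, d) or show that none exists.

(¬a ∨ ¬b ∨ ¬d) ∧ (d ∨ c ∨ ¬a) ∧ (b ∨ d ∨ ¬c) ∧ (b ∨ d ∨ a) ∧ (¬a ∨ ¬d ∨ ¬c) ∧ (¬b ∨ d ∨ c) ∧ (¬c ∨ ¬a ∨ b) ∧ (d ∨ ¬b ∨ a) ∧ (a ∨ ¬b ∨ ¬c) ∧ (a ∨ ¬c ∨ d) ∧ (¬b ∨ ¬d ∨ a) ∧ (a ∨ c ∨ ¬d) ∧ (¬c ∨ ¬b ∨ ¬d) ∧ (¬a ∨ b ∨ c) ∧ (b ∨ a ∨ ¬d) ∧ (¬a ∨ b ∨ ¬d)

Branch on a: set a = True.
Branch on b: set b = True.
Unit clause (¬d) forces d = False.
Unit clause (c) forces c = True.
Every clause now holds.

a: True; b: True; c: True; d: False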